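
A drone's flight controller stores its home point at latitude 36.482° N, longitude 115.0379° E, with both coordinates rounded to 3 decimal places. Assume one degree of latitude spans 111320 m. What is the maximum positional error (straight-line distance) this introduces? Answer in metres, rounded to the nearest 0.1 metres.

71.4 metres

Rounding to 3 decimal places leaves each coordinate within ±0.0005° of the true value.
North–south component: 0.0005° × 111320 = 55.66 m.
Longitude error → 0.0005 × 111320 × cos 36.482° = 0.0005 × 111320 × 0.8040 ≈ 44.7531 m.
The two errors are perpendicular, so the maximum displacement is √(55.66² + 44.7531²) ≈ 71.4204 m.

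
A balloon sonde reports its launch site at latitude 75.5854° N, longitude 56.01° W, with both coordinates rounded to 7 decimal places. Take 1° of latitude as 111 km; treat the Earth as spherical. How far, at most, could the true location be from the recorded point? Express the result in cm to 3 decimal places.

0.572 cm

Rounding to 7 decimal places leaves each coordinate within ±5e-08° of the true value.
North–south component: 5e-08° × 111000 = 0.00555 m.
East–west component at 75.5854°: 5e-08° × 111000 × cos 75.5854° ≈ 5e-08 × 27632 ≈ 0.0013816 m.
Combining orthogonally: (0.00555² + 0.0013816²)^½ ≈ 0.00571938 m.
That is 0.00571938 m = 0.57194 cm.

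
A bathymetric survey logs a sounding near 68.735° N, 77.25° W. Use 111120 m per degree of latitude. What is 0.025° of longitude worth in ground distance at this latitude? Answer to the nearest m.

0.025° of longitude at 68.735° is 0.025 × 111120 × cos 68.735° ≈ 0.025 × 40301.2 = 1007.53 m.

1008 m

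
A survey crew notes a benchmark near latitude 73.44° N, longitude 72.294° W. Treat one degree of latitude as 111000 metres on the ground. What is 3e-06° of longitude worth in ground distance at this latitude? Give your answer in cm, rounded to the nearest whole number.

3e-06° of longitude at 73.44° is 3e-06 × 111000 × cos 73.44° ≈ 3e-06 × 31637.1 = 0.0949114 m.
That is 0.0949114 m = 9.4911 cm.

9 cm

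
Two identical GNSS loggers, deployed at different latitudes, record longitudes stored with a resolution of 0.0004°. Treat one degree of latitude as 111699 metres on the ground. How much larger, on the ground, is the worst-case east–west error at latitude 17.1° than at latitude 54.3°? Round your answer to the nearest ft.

27 ft

With a 0.0004° grid the true value lies within half a step, ±0.0004°/2 = ±0.0002°, of the stored one.
Error at 17.1° = 0.0002° × 111699 × cos 17.1° ≈ 22.34 × 0.9558 = 21.352 m.
At 54.3°: 0.0002° × 111699 × cos 54.3° = 0.0002 × 111699 × 0.5835 ≈ 13.036 m.
So the lower-latitude error exceeds the higher by 21.352 − 13.036 = 8.316 m.
Converting: 8.31603 m × 3.2808 ft/m ≈ 27.284 ft.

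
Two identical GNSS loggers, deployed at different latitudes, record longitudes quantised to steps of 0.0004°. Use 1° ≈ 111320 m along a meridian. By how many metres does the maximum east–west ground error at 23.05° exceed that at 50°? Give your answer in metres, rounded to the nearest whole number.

6 metres

With a 0.0004° grid the true value lies within half a step, ±0.0004°/2 = ±0.0002°, of the stored one.
At 23.05°: 0.0002° × 111320 × cos 23.05° = 0.0002 × 111320 × 0.9202 ≈ 20.487 m.
Error at 50° = 0.0002° × 111320 × cos 50° ≈ 22.264 × 0.6428 = 14.311 m.
Difference: 20.487 − 14.311 = 6.1755 m.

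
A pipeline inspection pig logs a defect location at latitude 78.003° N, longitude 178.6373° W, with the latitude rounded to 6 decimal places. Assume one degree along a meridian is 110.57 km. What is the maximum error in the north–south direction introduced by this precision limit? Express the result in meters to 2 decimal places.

Rounding to 6 decimal places leaves the latitude within ±5e-07° of the true value.
So the N–S error is at most 5e-07 × 110570 = 0.055285 m.

0.06 meters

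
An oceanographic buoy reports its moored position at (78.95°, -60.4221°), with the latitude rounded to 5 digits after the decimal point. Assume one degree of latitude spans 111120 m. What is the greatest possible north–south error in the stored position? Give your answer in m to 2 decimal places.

Rounding to 5 decimal places leaves the latitude within ±5e-06° of the true value.
North–south distance: 5e-06° × 111120 m/° = 0.5556 m.

0.56 m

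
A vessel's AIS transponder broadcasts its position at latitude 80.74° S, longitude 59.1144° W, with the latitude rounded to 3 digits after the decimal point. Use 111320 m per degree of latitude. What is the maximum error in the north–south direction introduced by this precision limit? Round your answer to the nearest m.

56 m

Rounding to 3 decimal places leaves the latitude within ±0.0005° of the true value.
North–south distance: 0.0005° × 111320 m/° = 55.66 m.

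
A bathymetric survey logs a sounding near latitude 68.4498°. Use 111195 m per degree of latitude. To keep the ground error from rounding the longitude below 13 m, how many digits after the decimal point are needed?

At 68.4498° one degree of longitude covers 111195 × cos 68.4498° ≈ 111195 × 0.3673 ≈ 40843.7 m.
Rounding to N decimal places gives at most 0.5 × 10⁻ᴺ degrees of error, i.e. 0.5 × 10⁻ᴺ × 40843.7 m.
Setting 20421.9 × 10⁻ᴺ ≤ 13 gives 10ᴺ ≥ 1571, i.e. N ≥ 3.20.
N = 3 would give 20.4 m (too coarse); N = 4 gives 2.04 m ≤ 13 m.

4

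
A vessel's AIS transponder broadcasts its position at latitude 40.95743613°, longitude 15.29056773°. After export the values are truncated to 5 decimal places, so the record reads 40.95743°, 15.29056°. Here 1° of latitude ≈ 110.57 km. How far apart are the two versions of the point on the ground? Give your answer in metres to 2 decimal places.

The latitude changed by +0.00000613° and the longitude by +0.00000773°.
North–south shift: 0.00000613 × 110570 = 0.677794 m.
E–W at 40.9574°: 0.00000773° × 110570 × cos 40.9574° = 0.00000773 × 110570 × 0.7552 ≈ 0.645471 m.
Distance: √(0.677794² + 0.645471²) ≈ 0.935969 m.

0.94 metres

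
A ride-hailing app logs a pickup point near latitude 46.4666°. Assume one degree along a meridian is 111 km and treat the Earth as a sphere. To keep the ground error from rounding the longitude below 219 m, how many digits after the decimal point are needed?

At 46.4666° one degree of longitude covers 111000 × cos 46.4666° ≈ 111000 × 0.6888 ≈ 76454.3 m.
N decimal places → at most half a unit in the last place, 0.5 × 10⁻ᴺ° = 76454.3/2 × 10⁻ᴺ m.
Setting 38227.1 × 10⁻ᴺ ≤ 219 gives 10ᴺ ≥ 174.6, i.e. N ≥ 2.24.
N = 2 would give 382 m (too coarse); N = 3 gives 38.2 m ≤ 219 m.

3 decimal places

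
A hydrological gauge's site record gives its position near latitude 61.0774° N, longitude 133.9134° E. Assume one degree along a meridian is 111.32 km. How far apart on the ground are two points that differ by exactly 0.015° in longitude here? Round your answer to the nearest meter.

808 meters

0.015° of longitude at 61.0774° is 0.015 × 111320 × cos 61.0774° ≈ 0.015 × 53837.4 = 807.561 m.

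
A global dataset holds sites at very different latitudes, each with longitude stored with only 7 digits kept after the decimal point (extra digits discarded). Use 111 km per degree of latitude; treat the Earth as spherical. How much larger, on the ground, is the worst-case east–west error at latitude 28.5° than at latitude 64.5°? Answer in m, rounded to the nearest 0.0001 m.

Truncating at 7 decimal places can drop up to a full unit in the last place, so the longitude may be off by as much as 1e-07°.
Error at 28.5° = 1e-07° × 111000 × cos 28.5° ≈ 0.0111 × 0.8788 = 0.0097549 m.
At 64.5°: 1e-07° × 111000 × cos 64.5° = 1e-07 × 111000 × 0.4305 ≈ 0.0047787 m.
Difference: 0.0097549 − 0.0047787 = 0.0049762 m.

0.0050 m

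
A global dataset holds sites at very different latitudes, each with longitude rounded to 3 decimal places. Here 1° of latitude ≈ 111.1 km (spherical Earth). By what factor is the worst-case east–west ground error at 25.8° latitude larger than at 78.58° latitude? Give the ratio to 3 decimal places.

Rounding to 3 decimal places leaves the longitude within ±0.0005° of the true value.
At 25.8°: 0.0005° × 111100 × cos 25.8° = 0.0005 × 111100 × 0.9003 ≈ 50.013 m.
At 78.58°: 0.0005° × 111100 × cos 78.58° = 0.0005 × 111100 × 0.1980 ≈ 10.999 m.
The ratio reduces to cos 25.8° / cos 78.58° = 0.9003/0.1980 ≈ 4.5471.

4.547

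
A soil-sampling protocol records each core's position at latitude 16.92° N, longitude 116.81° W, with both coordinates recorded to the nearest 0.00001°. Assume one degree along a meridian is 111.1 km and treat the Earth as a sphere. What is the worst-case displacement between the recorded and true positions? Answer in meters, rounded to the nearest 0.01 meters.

0.77 meters

Rounding to 5 decimal places leaves each coordinate within ±5e-06° of the true value.
North–south component: 5e-06° × 111100 = 0.5555 m.
Longitude error → 5e-06 × 111100 × cos 16.92° = 5e-06 × 111100 × 0.9567 ≈ 0.531454 m.
Combining orthogonally: (0.5555² + 0.531454²)^½ ≈ 0.76878 m.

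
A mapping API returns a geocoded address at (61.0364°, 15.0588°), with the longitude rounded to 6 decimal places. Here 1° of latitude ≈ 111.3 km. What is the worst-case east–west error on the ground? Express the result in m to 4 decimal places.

0.0269 m

Rounding to 6 decimal places leaves the longitude within ±5e-07° of the true value.
One degree of longitude at 61.0364° is 111300 × cos 61.0364° ≈ 111300 × 0.4843 = 53897.5 m.
Maximum E–W displacement: 5e-07 × 53897.5 = 0.0269487 m.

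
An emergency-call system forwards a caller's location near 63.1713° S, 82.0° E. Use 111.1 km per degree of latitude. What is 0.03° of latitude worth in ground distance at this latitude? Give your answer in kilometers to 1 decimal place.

Along a meridian 0.03° is 0.03 × 111100 = 3333 m.
That is 3333 m = 3.333 km.

3.3 kilometers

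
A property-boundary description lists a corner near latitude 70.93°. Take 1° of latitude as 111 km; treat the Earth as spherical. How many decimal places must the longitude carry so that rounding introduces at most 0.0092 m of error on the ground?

7 decimal places

At 70.93° one degree of longitude covers 111000 × cos 70.93° ≈ 111000 × 0.3267 ≈ 36266.3 m.
With N decimal places the half-ulp bound is 0.5·10⁻ᴺ°, or 0.5·10⁻ᴺ × 36266.3 m on the ground.
Need 0.5 × 36266.3 × 10⁻ᴺ ≤ 0.0092 → 10⁻ᴺ ≤ 5.074e-07, so N ≥ 6.29.
At 6 places the error can reach 0.0181 m, but 7 places keeps it to 0.00181 m.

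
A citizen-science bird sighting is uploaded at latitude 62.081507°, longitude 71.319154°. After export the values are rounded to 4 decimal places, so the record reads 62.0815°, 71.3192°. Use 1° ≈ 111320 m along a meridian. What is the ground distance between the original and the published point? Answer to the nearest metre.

3 metres

The latitude changed by +0.000007° and the longitude by -0.000046°.
N–S: 0.000007° × 111320 m/° = 0.77924 m.
E–W at 62.0815°: -0.000046° × 111320 × cos 62.0815° = -0.000046 × 111320 × 0.4682 ≈ -2.3976 m.
Distance: √(0.77924² + 2.3976²) ≈ 2.52105 m.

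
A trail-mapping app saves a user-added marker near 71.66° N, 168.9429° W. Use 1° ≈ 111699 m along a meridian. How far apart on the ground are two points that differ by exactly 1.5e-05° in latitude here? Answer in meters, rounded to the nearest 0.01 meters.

Along a meridian 1.5e-05° is 1.5e-05 × 111699 = 1.67549 m.

1.68 meters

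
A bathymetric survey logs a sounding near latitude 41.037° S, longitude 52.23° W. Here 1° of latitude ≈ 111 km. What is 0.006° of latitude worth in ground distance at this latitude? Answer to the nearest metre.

666 metres

0.006° × 111000 m/° = 666 m.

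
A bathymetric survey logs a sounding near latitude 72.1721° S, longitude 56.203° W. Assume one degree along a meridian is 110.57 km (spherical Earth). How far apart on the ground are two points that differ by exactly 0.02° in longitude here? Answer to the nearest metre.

One degree of longitude here spans 110570 × cos 72.1721° = 110570 × 0.3062 ≈ 33852 m; 0.02° of that is 677.04 m.

677 metres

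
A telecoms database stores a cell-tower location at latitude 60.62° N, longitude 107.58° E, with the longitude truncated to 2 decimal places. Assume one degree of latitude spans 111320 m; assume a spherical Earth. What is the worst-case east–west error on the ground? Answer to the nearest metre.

Truncating at 2 decimal places can drop up to a full unit in the last place, so the longitude may be off by as much as 0.01°.
At latitude 60.62° a degree of longitude spans 111320 m × cos 60.62° = 111320 × 0.4906 ≈ 54613.5 m.
Maximum E–W displacement: 0.01 × 54613.5 = 546.135 m.

546 metres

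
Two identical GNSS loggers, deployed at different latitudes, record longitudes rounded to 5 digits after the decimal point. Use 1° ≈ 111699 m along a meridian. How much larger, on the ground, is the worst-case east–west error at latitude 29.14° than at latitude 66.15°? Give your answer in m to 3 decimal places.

Rounding to 5 decimal places leaves the longitude within ±5e-06° of the true value.
Error at 29.14° = 5e-06° × 111699 × cos 29.14° ≈ 0.5585 × 0.8734 = 0.48781 m.
At 66.15°: 5e-06° × 111699 × cos 66.15° = 5e-06 × 111699 × 0.4043 ≈ 0.22582 m.
So the lower-latitude error exceeds the higher by 0.48781 − 0.22582 = 0.26198 m.

0.262 m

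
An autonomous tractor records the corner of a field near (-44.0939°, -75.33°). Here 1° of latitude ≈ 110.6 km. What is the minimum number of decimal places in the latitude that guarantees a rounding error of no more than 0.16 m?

6

One degree of latitude covers 110600 m.
Rounding to N decimal places gives at most 0.5 × 10⁻ᴺ degrees of error, i.e. 0.5 × 10⁻ᴺ × 110600 m.
Need 0.5 × 110600 × 10⁻ᴺ ≤ 0.16 → 10⁻ᴺ ≤ 2.893e-06, so N ≥ 5.54.
N = 5 would give 0.553 m (too coarse); N = 6 gives 0.0553 m ≤ 0.16 m.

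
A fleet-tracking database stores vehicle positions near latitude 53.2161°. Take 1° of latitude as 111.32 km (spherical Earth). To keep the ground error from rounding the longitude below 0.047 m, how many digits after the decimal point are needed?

6

At 53.2161° one degree of longitude covers 111320 × cos 53.2161° ≈ 111320 × 0.5988 ≈ 66658.3 m.
Rounding to N decimal places gives at most 0.5 × 10⁻ᴺ degrees of error, i.e. 0.5 × 10⁻ᴺ × 66658.3 m.
Need 0.5 × 66658.3 × 10⁻ᴺ ≤ 0.047 → 10⁻ᴺ ≤ 1.410e-06, so N ≥ 5.85.
At 5 places the error can reach 0.333 m, but 6 places keeps it to 0.0333 m.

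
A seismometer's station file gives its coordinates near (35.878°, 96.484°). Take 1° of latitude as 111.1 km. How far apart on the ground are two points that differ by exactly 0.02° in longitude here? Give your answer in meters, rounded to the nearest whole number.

0.02° of longitude at 35.878° is 0.02 × 111100 × cos 35.878° ≈ 0.02 × 90020.6 = 1800.41 m.

1800 meters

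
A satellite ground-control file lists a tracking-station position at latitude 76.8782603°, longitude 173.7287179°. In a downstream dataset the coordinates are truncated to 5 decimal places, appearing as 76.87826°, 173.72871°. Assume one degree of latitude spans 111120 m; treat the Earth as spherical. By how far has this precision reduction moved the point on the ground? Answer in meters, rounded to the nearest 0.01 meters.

0.20 meters

Δlat = 76.8782603 − 76.87826 = +0.0000003°; Δlon = 173.7287179 − 173.72871 = +0.0000079°.
North–south shift: 0.0000003 × 111120 = 0.033336 m.
East–west at this latitude: 0.0000079° × 111120 × cos 76.8783° ≈ 0.0000079 × 25226.6 = 0.19929 m.
Hypotenuse of the two orthogonal shifts: √(0.033336² + 0.19929²) = 0.202059 m.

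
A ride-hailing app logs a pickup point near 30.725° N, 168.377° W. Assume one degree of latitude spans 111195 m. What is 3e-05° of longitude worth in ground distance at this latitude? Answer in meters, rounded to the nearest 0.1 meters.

2.9 meters

At 30.725° a degree of longitude is 111195 × cos 30.725° ≈ 95586.5 m, so 3e-05° corresponds to 2.86759 m.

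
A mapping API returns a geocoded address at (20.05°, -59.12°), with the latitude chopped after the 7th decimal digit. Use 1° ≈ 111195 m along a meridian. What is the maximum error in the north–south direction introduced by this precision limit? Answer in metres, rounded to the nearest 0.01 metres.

Truncating at 7 decimal places can drop up to a full unit in the last place, so the latitude may be off by as much as 1e-07°.
North–south distance: 1e-07° × 111195 m/° = 0.0111195 m.

0.01 metres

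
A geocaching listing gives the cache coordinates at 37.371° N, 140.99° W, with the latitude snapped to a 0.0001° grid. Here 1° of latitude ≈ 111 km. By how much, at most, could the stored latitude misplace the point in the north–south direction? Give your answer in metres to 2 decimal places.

With a 0.0001° grid the true value lies within half a step, ±0.0001°/2 = ±5e-05°, of the stored one.
North–south distance: 5e-05° × 111000 m/° = 5.55 m.

5.55 metres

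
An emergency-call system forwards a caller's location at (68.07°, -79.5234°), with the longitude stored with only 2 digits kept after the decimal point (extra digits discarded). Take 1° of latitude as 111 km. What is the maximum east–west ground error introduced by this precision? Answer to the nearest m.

Truncating at 2 decimal places can drop up to a full unit in the last place, so the longitude may be off by as much as 0.01°.
Parallels shrink by cos φ, so at 68.07° a degree of longitude is 111000 × 0.3735 ≈ 41455.6 m.
East–west error: 0.01° × 41455.6 m/° ≈ 414.556 m.

415 m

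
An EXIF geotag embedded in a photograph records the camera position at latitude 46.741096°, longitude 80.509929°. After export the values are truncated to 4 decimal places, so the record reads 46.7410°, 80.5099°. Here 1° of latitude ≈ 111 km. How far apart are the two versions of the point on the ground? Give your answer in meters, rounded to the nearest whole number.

Δlat = 46.741096 − 46.7410 = +0.000096°; Δlon = 80.509929 − 80.5099 = +0.000029°.
N–S: 0.000096° × 111000 m/° = 10.656 m.
E–W at 46.741°: 0.000029° × 111000 × cos 46.741° = 0.000029 × 111000 × 0.6853 ≈ 2.20597 m.
Distance: √(10.656² + 2.20597²) ≈ 10.8819 m.

11 meters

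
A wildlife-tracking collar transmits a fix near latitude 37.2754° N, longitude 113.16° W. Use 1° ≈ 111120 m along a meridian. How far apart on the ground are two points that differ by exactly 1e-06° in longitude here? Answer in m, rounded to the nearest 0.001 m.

1e-06° of longitude at 37.2754° is 1e-06 × 111120 × cos 37.2754° ≈ 1e-06 × 88421.9 = 0.0884219 m.

0.088 m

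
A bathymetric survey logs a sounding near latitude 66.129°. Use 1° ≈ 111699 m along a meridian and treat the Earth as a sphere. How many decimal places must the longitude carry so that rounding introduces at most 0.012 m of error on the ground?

7 decimal places

At 66.129° one degree of longitude covers 111699 × cos 66.129° ≈ 111699 × 0.4047 ≈ 45202.2 m.
N decimal places → at most half a unit in the last place, 0.5 × 10⁻ᴺ° = 45202.2/2 × 10⁻ᴺ m.
Setting 22601.1 × 10⁻ᴺ ≤ 0.012 gives 10ᴺ ≥ 1.883e+06, i.e. N ≥ 6.27.
At 6 places the error can reach 0.0226 m, but 7 places keeps it to 0.00226 m.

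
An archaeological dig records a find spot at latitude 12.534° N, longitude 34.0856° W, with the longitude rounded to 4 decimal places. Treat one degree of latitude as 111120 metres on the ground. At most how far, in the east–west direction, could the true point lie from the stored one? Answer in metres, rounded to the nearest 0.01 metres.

Rounding to 4 decimal places leaves the longitude within ±5e-05° of the true value.
One degree of longitude at 12.534° is 111120 × cos 12.534° ≈ 111120 × 0.9762 = 108472 m.
East–west error: 5e-05° × 108472 m/° ≈ 5.42359 m.

5.42 metres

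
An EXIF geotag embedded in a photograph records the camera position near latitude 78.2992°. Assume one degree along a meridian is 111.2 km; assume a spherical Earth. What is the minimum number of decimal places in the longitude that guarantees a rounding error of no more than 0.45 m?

5 decimal places

At 78.2992° one degree of longitude covers 111200 × cos 78.2992° ≈ 111200 × 0.2028 ≈ 22551.5 m.
N decimal places → at most half a unit in the last place, 0.5 × 10⁻ᴺ° = 22551.5/2 × 10⁻ᴺ m.
Need 0.5 × 22551.5 × 10⁻ᴺ ≤ 0.45 → 10⁻ᴺ ≤ 3.991e-05, so N ≥ 4.40.
N = 4 would give 1.13 m (too coarse); N = 5 gives 0.113 m ≤ 0.45 m.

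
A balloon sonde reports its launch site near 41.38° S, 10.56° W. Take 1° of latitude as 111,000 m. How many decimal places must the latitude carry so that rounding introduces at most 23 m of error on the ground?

4 decimal places

One degree of latitude covers 111000 m.
Rounding to N decimal places gives at most 0.5 × 10⁻ᴺ degrees of error, i.e. 0.5 × 10⁻ᴺ × 111000 m.
Setting 55500 × 10⁻ᴺ ≤ 23 gives 10ᴺ ≥ 2413, i.e. N ≥ 3.38.
So 4 decimal places suffice (5.55 m); 3 would allow up to 55.5 m.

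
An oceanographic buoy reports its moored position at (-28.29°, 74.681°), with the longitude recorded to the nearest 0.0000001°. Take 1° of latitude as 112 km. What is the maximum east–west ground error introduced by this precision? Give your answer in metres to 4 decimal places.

Rounding to 7 decimal places leaves the longitude within ±5e-08° of the true value.
At latitude 28.29° a degree of longitude spans 112000 m × cos 28.29° = 112000 × 0.8806 ≈ 98622.7 m.
Maximum E–W displacement: 5e-08 × 98622.7 = 0.00493114 m.

0.0049 metres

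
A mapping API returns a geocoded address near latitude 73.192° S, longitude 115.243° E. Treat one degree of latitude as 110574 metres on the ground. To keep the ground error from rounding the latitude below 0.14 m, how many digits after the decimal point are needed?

One degree of latitude covers 110574 m.
With N decimal places the half-ulp bound is 0.5·10⁻ᴺ°, or 0.5·10⁻ᴺ × 110574 m on the ground.
Setting 55287 × 10⁻ᴺ ≤ 0.14 gives 10ᴺ ≥ 3.949e+05, i.e. N ≥ 5.60.
N = 5 would give 0.553 m (too coarse); N = 6 gives 0.0553 m ≤ 0.14 m.

6 decimal places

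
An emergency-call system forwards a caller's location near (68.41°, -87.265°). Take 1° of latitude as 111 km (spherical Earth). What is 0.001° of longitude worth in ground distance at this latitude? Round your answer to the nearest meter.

At 68.41° a degree of longitude is 111000 × cos 68.41° ≈ 40843.8 m, so 0.001° corresponds to 40.8438 m.

41 meters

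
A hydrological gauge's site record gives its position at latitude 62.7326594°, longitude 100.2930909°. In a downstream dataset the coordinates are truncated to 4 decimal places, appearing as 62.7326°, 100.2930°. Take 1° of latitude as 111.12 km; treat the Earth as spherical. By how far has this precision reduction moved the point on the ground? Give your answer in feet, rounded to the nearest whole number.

Δlat = 62.7326594 − 62.7326 = +0.0000594°; Δlon = 100.2930909 − 100.2930 = +0.0000909°.
N–S: 0.0000594° × 111120 m/° = 6.60053 m.
East–west at this latitude: 0.0000909° × 111120 × cos 62.7326° ≈ 0.0000909 × 50908.9 = 4.62762 m.
Hypotenuse of the two orthogonal shifts: √(6.60053² + 4.62762²) = 8.06113 m.
In feet: 8.06113 m ÷ 0.3048 ≈ 26.447 ft.

26 feet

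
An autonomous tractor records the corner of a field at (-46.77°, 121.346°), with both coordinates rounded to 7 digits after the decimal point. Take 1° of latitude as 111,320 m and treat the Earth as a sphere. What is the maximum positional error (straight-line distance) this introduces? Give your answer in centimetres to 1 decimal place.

Rounding to 7 decimal places leaves each coordinate within ±5e-08° of the true value.
North–south component: 5e-08° × 111320 = 0.005566 m.
Longitude error → 5e-08 × 111320 × cos 46.77° = 5e-08 × 111320 × 0.6849 ≈ 0.00381231 m.
Combining orthogonally: (0.005566² + 0.00381231²)^½ ≈ 0.00674641 m.
That is 0.00674641 m = 0.67464 cm.

0.7 centimetres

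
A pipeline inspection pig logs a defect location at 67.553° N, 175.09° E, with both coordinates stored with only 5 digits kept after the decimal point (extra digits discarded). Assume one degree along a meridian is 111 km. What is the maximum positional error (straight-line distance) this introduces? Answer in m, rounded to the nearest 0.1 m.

Truncating at 5 decimal places can drop up to a full unit in the last place, so each coordinate may be off by as much as 1e-05°.
Latitude error → 1e-05 × 111000 = 1.11 m along the meridian.
Longitude error → 1e-05 × 111000 × cos 67.553° = 1e-05 × 111000 × 0.3818 ≈ 0.42383 m.
Worst case both components are at the extreme and orthogonal: √(1.11² + 0.42383²) ≈ 1.18816 m.

1.2 m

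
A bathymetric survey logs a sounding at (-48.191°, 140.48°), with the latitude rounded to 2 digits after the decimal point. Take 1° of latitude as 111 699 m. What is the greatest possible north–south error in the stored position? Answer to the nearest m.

Rounding to 2 decimal places leaves the latitude within ±0.005° of the true value.
North–south distance: 0.005° × 111699 m/° = 558.495 m.

558 m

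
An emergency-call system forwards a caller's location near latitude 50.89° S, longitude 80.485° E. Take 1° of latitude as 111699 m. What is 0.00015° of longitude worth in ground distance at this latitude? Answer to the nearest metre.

0.00015° of longitude at 50.89° is 0.00015 × 111699 × cos 50.89° ≈ 0.00015 × 70461 = 10.5691 m.

11 metres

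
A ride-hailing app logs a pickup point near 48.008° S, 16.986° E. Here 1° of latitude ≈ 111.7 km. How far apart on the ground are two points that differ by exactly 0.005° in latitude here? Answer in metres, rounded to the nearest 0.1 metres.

558.5 metres

0.005° × 111700 m/° = 558.5 m.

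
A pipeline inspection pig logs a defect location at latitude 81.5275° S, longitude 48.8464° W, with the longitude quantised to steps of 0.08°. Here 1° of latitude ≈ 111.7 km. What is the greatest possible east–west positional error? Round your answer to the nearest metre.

658 metres

With a 0.08° grid the true value lies within half a step, ±0.08°/2 = ±0.04°, of the stored one.
One degree of longitude at 81.5275° is 111700 × cos 81.5275° ≈ 111700 × 0.1473 = 16457.3 m.
Maximum E–W displacement: 0.04 × 16457.3 = 658.291 m.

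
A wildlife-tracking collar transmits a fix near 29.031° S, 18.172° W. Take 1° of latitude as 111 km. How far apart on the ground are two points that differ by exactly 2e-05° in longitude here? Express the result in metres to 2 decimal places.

One degree of longitude here spans 111000 × cos 29.031° = 111000 × 0.8744 ≈ 97053.7 m; 2e-05° of that is 1.94107 m.

1.94 metres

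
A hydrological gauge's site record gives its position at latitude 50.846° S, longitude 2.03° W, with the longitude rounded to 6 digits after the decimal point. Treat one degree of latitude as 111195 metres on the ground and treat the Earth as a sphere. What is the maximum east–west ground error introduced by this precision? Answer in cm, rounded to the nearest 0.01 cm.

3.51 cm

Rounding to 6 decimal places leaves the longitude within ±5e-07° of the true value.
Parallels shrink by cos φ, so at 50.846° a degree of longitude is 111195 × 0.6314 ≈ 70209.3 m.
So at most 5e-07° × 70209.3 ≈ 0.0351046 m east–west.
That is 0.0351046 m = 3.5105 cm.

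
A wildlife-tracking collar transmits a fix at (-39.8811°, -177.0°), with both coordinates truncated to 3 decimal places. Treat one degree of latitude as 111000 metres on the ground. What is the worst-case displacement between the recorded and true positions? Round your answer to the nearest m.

Truncating at 3 decimal places can drop up to a full unit in the last place, so each coordinate may be off by as much as 0.001°.
Latitude error → 0.001 × 111000 = 111 m along the meridian.
E–W at 39.8811°: 0.001° × 111000 × cos 39.8811° = 0.001 × 111000 × 0.7674 ≈ 85.1788 m.
The two errors are perpendicular, so the maximum displacement is √(111² + 85.1788²) ≈ 139.916 m.

140 m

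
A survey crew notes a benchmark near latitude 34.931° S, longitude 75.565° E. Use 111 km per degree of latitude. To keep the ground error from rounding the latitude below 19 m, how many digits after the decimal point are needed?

One degree of latitude covers 111000 m.
With N decimal places the half-ulp bound is 0.5·10⁻ᴺ°, or 0.5·10⁻ᴺ × 111000 m on the ground.
Need 0.5 × 111000 × 10⁻ᴺ ≤ 19 → 10⁻ᴺ ≤ 3.423e-04, so N ≥ 3.47.
At 3 places the error can reach 55.5 m, but 4 places keeps it to 5.55 m.

4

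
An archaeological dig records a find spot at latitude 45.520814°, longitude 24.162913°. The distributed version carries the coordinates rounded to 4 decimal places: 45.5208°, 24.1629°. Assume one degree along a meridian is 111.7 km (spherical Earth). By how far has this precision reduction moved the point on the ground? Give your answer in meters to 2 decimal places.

Δlat = 45.520814 − 45.5208 = +0.000014°; Δlon = 24.162913 − 24.1629 = +0.000013°.
N–S: 0.000014° × 111700 m/° = 1.5638 m.
E–W at 45.5208°: 0.000013° × 111700 × cos 45.5208° = 0.000013 × 111700 × 0.7007 ≈ 1.01741 m.
Hypotenuse of the two orthogonal shifts: √(1.5638² + 1.01741²) = 1.86564 m.

1.87 meters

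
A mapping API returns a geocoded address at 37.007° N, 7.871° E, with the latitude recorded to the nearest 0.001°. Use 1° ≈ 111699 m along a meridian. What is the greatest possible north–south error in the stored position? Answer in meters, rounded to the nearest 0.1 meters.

Rounding to 3 decimal places leaves the latitude within ±0.0005° of the true value.
Along the meridian that is 0.0005° × 111699 m/° = 55.8495 m.

55.8 meters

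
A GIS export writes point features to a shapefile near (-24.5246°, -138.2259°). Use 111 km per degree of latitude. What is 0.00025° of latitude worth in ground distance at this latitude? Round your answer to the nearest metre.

0.00025° × 111000 m/° = 27.75 m.

28 metres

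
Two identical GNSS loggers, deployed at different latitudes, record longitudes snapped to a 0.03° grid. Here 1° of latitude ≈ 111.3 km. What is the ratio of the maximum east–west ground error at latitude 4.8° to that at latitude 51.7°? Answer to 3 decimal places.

With a 0.03° grid the true value lies within half a step, ±0.03°/2 = ±0.015°, of the stored one.
At 4.8°: 0.015° × 111300 × cos 4.8° = 0.015 × 111300 × 0.9965 ≈ 1663.6 m.
Error at 51.7° = 0.015° × 111300 × cos 51.7° ≈ 1669.5 × 0.6198 = 1034.7 m.
Ratio: 1663.6 / 1034.7 = cos 4.8° / cos 51.7° ≈ 1.6078.

1.608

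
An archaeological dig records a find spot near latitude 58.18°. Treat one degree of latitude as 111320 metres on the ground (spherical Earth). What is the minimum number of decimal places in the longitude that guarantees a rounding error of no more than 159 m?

3

At 58.18° one degree of longitude covers 111320 × cos 58.18° ≈ 111320 × 0.5273 ≈ 58693.7 m.
Rounding to N decimal places gives at most 0.5 × 10⁻ᴺ degrees of error, i.e. 0.5 × 10⁻ᴺ × 58693.7 m.
Need 0.5 × 58693.7 × 10⁻ᴺ ≤ 159 → 10⁻ᴺ ≤ 5.418e-03, so N ≥ 2.27.
N = 2 would give 293 m (too coarse); N = 3 gives 29.3 m ≤ 159 m.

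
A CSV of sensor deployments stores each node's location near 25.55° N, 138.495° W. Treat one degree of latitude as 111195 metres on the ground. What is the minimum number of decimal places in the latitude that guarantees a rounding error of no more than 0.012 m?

One degree of latitude covers 111195 m.
With N decimal places the half-ulp bound is 0.5·10⁻ᴺ°, or 0.5·10⁻ᴺ × 111195 m on the ground.
Need 0.5 × 111195 × 10⁻ᴺ ≤ 0.012 → 10⁻ᴺ ≤ 2.158e-07, so N ≥ 6.67.
So 7 decimal places suffice (0.00556 m); 6 would allow up to 0.0556 m.

7 decimal places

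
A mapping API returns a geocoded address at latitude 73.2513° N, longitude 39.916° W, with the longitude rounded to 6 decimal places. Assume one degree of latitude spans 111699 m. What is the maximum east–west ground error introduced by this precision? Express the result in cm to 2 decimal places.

1.61 cm

Rounding to 6 decimal places leaves the longitude within ±5e-07° of the true value.
At latitude 73.2513° a degree of longitude spans 111699 m × cos 73.2513° = 111699 × 0.2882 ≈ 32188.8 m.
East–west error: 5e-07° × 32188.8 m/° ≈ 0.0160944 m.
That is 0.0160944 m = 1.6094 cm.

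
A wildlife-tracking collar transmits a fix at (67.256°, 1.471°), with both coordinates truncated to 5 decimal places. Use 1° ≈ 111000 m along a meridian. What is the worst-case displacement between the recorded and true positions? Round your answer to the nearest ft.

Truncating at 5 decimal places can drop up to a full unit in the last place, so each coordinate may be off by as much as 1e-05°.
Latitude error → 1e-05 × 111000 = 1.11 m along the meridian.
East–west component at 67.256°: 1e-05° × 111000 × cos 67.256° ≈ 1e-05 × 42914.2 ≈ 0.429142 m.
The two errors are perpendicular, so the maximum displacement is √(1.11² + 0.429142²) ≈ 1.19007 m.
Converting: 1.19007 m × 3.2808 ft/m ≈ 3.9044 ft.

4 ft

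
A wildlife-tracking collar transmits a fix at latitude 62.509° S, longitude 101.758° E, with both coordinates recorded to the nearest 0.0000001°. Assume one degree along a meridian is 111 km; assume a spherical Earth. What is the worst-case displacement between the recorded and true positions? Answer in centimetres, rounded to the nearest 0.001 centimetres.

0.611 centimetres

Rounding to 7 decimal places leaves each coordinate within ±5e-08° of the true value.
Latitude error → 5e-08 × 111000 = 0.00555 m along the meridian.
East–west component at 62.509°: 5e-08° × 111000 × cos 62.509° ≈ 5e-08 × 51238.6 ≈ 0.00256193 m.
Worst case both components are at the extreme and orthogonal: √(0.00555² + 0.00256193²) ≈ 0.00611277 m.
That is 0.00611277 m = 0.61128 cm.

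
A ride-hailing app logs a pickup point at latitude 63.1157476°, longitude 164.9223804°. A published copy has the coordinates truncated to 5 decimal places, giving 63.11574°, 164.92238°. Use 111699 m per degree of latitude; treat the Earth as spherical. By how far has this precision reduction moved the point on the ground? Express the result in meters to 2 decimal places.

0.85 meters

Δlat = 63.1157476 − 63.11574 = +0.0000076°; Δlon = 164.9223804 − 164.92238 = +0.0000004°.
N–S: 0.0000076° × 111699 m/° = 0.848912 m.
E–W at 63.1157°: 0.0000004° × 111699 × cos 63.1157° = 0.0000004 × 111699 × 0.4522 ≈ 0.0202037 m.
Combined displacement = (0.848912² + 0.0202037²)^½ ≈ 0.849153 m.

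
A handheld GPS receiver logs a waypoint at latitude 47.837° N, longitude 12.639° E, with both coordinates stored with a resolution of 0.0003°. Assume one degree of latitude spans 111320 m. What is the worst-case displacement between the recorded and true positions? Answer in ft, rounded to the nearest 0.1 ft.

With a 0.0003° grid the true value lies within half a step, ±0.0003°/2 = ±0.00015°, of the stored one.
N–S: 0.00015° × 111320 m/° = 16.698 m.
E–W at 47.837°: 0.00015° × 111320 × cos 47.837° = 0.00015 × 111320 × 0.6712 ≈ 11.2084 m.
The two errors are perpendicular, so the maximum displacement is √(16.698² + 11.2084²) ≈ 20.111 m.
Converting: 20.111 m × 3.2808 ft/m ≈ 65.981 ft.

66.0 ft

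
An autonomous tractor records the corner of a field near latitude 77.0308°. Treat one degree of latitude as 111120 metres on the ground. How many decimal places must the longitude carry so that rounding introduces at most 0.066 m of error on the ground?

At 77.0308° one degree of longitude covers 111120 × cos 77.0308° ≈ 111120 × 0.2244 ≈ 24938.4 m.
N decimal places → at most half a unit in the last place, 0.5 × 10⁻ᴺ° = 24938.4/2 × 10⁻ᴺ m.
Need 0.5 × 24938.4 × 10⁻ᴺ ≤ 0.066 → 10⁻ᴺ ≤ 5.293e-06, so N ≥ 5.28.
So 6 decimal places suffice (0.0125 m); 5 would allow up to 0.125 m.

6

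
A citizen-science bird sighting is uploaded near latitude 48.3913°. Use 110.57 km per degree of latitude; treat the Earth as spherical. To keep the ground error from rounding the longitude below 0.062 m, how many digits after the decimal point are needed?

At 48.3913° one degree of longitude covers 110570 × cos 48.3913° ≈ 110570 × 0.6640 ≈ 73422.9 m.
With N decimal places the half-ulp bound is 0.5·10⁻ᴺ°, or 0.5·10⁻ᴺ × 73422.9 m on the ground.
Need 0.5 × 73422.9 × 10⁻ᴺ ≤ 0.062 → 10⁻ᴺ ≤ 1.689e-06, so N ≥ 5.77.
So 6 decimal places suffice (0.0367 m); 5 would allow up to 0.367 m.

6 decimal places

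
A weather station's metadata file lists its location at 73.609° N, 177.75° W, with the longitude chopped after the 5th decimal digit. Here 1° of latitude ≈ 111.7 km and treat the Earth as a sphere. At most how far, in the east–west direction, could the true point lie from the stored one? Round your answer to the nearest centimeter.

32 centimeters

Truncating at 5 decimal places can drop up to a full unit in the last place, so the longitude may be off by as much as 1e-05°.
At latitude 73.609° a degree of longitude spans 111700 m × cos 73.609° = 111700 × 0.2822 ≈ 31520.7 m.
So at most 1e-05° × 31520.7 ≈ 0.315207 m east–west.
That is 0.315207 m = 31.521 cm.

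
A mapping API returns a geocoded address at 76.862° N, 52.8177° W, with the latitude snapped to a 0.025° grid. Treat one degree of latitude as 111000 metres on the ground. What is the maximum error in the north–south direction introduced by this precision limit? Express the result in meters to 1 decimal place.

With a 0.025° grid the true value lies within half a step, ±0.025°/2 = ±0.0125°, of the stored one.
So the N–S error is at most 0.0125 × 111000 = 1387.5 m.

1387.5 meters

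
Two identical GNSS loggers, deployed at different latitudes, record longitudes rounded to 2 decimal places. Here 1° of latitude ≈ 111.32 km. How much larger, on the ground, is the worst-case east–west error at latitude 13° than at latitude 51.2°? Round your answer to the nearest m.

194 m

Rounding to 2 decimal places leaves the longitude within ±0.005° of the true value.
Error at 13° = 0.005° × 111320 × cos 13° ≈ 556.6 × 0.9744 = 542.33 m.
Error at 51.2° = 0.005° × 111320 × cos 51.2° ≈ 556.6 × 0.6266 = 348.77 m.
Difference: 542.33 − 348.77 = 193.57 m.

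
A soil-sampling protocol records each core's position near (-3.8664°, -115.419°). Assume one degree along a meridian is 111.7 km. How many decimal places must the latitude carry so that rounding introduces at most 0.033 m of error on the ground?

One degree of latitude covers 111700 m.
Rounding to N decimal places gives at most 0.5 × 10⁻ᴺ degrees of error, i.e. 0.5 × 10⁻ᴺ × 111700 m.
Need 0.5 × 111700 × 10⁻ᴺ ≤ 0.033 → 10⁻ᴺ ≤ 5.909e-07, so N ≥ 6.23.
So 7 decimal places suffice (0.00558 m); 6 would allow up to 0.0558 m.

7 decimal places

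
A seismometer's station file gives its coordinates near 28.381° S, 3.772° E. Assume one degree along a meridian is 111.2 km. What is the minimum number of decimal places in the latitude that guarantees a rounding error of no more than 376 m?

One degree of latitude covers 111200 m.
N decimal places → at most half a unit in the last place, 0.5 × 10⁻ᴺ° = 111200/2 × 10⁻ᴺ m.
Setting 55600 × 10⁻ᴺ ≤ 376 gives 10ᴺ ≥ 147.9, i.e. N ≥ 2.17.
At 2 places the error can reach 556 m, but 3 places keeps it to 55.6 m.

3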